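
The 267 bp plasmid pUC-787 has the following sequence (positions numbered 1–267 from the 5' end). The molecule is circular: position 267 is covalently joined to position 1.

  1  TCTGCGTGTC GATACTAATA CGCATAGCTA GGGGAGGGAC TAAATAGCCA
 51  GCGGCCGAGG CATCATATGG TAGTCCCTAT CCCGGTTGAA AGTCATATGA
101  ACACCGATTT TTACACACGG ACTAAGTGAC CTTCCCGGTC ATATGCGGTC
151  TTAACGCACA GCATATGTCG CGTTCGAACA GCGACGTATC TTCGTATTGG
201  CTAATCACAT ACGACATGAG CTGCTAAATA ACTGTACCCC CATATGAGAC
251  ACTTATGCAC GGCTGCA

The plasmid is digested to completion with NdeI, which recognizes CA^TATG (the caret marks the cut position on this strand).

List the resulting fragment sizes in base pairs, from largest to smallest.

NdeI sites (CATATG) start at positions 64, 94, 140, 162, 241.
NdeI cuts after base 2 of each site, so after positions 65, 95, 141, 163, 242.
Circular molecule, 5 cuts → 5 fragments:
  66–95 → 30 bp
  96–141 → 46 bp
  142–163 → 22 bp
  164–242 → 79 bp
  243–267 then 1–65 → 25 + 65 = 90 bp
Sorted largest to smallest: 90, 79, 46, 30, 22 bp.

90, 79, 46, 30, 22 bp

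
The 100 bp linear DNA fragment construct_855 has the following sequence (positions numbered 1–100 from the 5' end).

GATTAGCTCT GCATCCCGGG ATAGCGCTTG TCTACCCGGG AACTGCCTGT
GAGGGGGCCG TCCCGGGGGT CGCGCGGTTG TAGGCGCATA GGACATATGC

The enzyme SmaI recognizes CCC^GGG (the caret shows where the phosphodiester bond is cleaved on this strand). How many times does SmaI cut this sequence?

3

CCCGGG occurs starting at positions 15, 35, 62.
SmaI cuts at 3 sites.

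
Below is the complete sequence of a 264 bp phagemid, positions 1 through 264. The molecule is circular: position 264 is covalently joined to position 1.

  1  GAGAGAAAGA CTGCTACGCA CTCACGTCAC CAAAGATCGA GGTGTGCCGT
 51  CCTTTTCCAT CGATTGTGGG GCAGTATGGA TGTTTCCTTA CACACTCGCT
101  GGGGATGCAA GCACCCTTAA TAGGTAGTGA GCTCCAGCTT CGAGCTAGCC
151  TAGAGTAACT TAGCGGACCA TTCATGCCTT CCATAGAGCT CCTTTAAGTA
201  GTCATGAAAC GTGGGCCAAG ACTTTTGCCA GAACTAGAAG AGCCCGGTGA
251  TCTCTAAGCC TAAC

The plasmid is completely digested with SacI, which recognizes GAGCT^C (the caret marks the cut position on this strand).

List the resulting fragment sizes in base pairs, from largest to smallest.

SacI sites (GAGCTC) start at positions 129, 186.
SacI cuts after base 5 of each site (before the last base), so after positions 133, 190.
Circular molecule, 2 cuts → 2 fragments:
  134–190 → 57 bp
  191–264 then 1–133 → 74 + 133 = 207 bp
Sorted largest to smallest: 207, 57 bp.

207, 57 bp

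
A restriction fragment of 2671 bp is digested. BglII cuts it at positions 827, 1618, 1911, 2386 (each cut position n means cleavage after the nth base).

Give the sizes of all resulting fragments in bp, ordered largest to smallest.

827, 791, 475, 293, 285 bp

Linear molecule, 4 cuts → 5 fragments:
  827 − 0 = 827 bp
  1618 − 827 = 791 bp
  1911 − 1618 = 293 bp
  2386 − 1911 = 475 bp
  2671 − 2386 = 285 bp
Sorted largest to smallest: 827, 791, 475, 293, 285 bp.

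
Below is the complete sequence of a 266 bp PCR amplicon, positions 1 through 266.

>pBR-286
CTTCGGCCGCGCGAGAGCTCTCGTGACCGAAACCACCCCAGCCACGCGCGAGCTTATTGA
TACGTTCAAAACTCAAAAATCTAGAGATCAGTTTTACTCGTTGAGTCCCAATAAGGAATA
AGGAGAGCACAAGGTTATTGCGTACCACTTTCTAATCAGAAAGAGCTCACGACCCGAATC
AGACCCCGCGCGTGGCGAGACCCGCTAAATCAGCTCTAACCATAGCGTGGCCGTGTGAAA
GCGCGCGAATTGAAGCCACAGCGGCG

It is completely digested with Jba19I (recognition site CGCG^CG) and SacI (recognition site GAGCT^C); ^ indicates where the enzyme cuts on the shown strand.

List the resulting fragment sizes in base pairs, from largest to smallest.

119, 55, 29, 23, 21, 11, 8 bp

Jba19I sites (CGCGCG) start at positions 8, 45, 187, 242.
Jba19I cuts after base 4 of each site, so after positions 11, 48, 190, 245.
SacI sites (GAGCTC) start at positions 15, 163.
SacI cuts after base 5 of each site (before the last base), so after positions 19, 167.
Combined cut positions: 11, 19, 48, 167, 190, 245.
Linear molecule, 6 cuts → 7 fragments:
  1–11 → 11 bp
  12–19 → 8 bp
  20–48 → 29 bp
  49–167 → 119 bp
  168–190 → 23 bp
  191–245 → 55 bp
  246–266 → 21 bp
Sorted largest to smallest: 119, 55, 29, 23, 21, 11, 8 bp.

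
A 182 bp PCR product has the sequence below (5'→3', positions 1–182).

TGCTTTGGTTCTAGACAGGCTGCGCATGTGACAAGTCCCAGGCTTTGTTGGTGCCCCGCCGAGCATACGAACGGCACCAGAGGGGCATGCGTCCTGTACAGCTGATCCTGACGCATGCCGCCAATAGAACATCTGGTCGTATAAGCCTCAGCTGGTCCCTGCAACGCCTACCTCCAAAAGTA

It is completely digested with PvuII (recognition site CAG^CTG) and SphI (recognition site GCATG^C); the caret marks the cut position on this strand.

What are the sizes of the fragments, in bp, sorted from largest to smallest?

PvuII sites (CAGCTG) start at positions 99, 149.
PvuII cuts after base 3 of each site, so after positions 101, 151.
SphI sites (GCATGC) start at positions 85, 113.
SphI cuts after base 5 of each site (before the last base), so after positions 89, 117.
Combined cut positions: 89, 101, 117, 151.
Linear molecule, 4 cuts → 5 fragments:
  1–89 → 89 bp
  90–101 → 12 bp
  102–117 → 16 bp
  118–151 → 34 bp
  152–182 → 31 bp
Sorted largest to smallest: 89, 34, 31, 16, 12 bp.

89, 34, 31, 16, 12 bp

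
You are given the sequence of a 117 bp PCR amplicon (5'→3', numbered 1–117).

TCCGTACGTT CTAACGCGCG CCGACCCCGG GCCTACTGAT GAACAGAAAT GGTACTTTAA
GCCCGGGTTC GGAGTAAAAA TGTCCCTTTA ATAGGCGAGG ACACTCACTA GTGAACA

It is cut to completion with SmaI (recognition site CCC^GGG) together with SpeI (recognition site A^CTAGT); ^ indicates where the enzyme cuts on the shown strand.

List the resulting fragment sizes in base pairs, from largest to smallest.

SmaI sites (CCCGGG) start at positions 26, 62.
SmaI cuts after base 3 of each site, so after positions 28, 64.
The SpeI site (ACTAGT) starts at position 107.
SpeI cuts after the first base of each site, so after position 107.
Combined cut positions: 28, 64, 107.
Linear molecule, 3 cuts → 4 fragments:
  1–28 → 28 bp
  29–64 → 36 bp
  65–107 → 43 bp
  108–117 → 10 bp
Sorted largest to smallest: 43, 36, 28, 10 bp.

43, 36, 28, 10 bp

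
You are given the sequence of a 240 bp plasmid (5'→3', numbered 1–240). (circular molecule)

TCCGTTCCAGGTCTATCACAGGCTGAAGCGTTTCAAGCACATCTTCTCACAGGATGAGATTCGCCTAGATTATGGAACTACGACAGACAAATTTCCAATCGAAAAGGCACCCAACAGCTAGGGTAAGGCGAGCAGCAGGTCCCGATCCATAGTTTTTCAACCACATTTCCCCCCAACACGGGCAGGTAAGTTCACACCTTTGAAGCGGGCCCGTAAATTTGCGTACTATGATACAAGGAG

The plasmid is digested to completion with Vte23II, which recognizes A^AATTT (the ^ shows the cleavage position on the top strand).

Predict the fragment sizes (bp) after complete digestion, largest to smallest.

126, 114 bp

Vte23II sites (AAATTT) start at positions 89, 215.
Vte23II cuts after the first base of each site, so after positions 89, 215.
Circular molecule, 2 cuts → 2 fragments:
  90–215 → 126 bp
  216–240 then 1–89 → 25 + 89 = 114 bp
Sorted largest to smallest: 126, 114 bp.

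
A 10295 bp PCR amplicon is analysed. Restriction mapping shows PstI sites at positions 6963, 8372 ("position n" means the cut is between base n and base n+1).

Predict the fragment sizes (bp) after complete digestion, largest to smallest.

Linear molecule, 2 cuts → 3 fragments:
  6963 − 0 = 6963 bp
  8372 − 6963 = 1409 bp
  10295 − 8372 = 1923 bp
Sorted largest to smallest: 6963, 1923, 1409 bp.

6963, 1923, 1409 bp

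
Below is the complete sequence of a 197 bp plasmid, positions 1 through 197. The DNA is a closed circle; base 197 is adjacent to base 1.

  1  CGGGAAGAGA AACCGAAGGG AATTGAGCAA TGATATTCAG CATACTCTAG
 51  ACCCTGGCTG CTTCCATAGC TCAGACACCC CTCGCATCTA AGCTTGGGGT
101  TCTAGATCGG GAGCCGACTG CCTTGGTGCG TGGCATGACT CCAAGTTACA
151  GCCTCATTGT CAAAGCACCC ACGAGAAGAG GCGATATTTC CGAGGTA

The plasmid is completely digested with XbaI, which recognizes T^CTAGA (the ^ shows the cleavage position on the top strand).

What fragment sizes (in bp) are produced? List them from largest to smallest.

XbaI sites (TCTAGA) start at positions 46, 101.
XbaI cuts after the first base of each site, so after positions 46, 101.
Circular molecule, 2 cuts → 2 fragments:
  47–101 → 55 bp
  102–197 then 1–46 → 96 + 46 = 142 bp
Sorted largest to smallest: 142, 55 bp.

142, 55 bp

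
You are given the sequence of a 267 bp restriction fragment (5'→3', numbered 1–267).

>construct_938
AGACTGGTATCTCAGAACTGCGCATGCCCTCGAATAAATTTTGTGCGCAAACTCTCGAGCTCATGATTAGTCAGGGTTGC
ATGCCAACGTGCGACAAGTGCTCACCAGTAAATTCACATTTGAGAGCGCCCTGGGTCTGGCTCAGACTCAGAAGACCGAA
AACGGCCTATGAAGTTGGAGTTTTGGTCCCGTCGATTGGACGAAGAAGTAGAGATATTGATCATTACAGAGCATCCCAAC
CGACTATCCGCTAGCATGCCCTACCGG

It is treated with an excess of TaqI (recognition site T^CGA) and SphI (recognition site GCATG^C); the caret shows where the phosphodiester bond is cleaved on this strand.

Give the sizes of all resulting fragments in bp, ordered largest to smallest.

TaqI sites (TCGA) start at positions 30, 55, 192.
TaqI cuts after the first base of each site, so after positions 30, 55, 192.
SphI sites (GCATGC) start at positions 22, 79, 254.
SphI cuts after base 5 of each site (before the last base), so after positions 26, 83, 258.
Combined cut positions: 26, 30, 55, 83, 192, 258.
Linear molecule, 6 cuts → 7 fragments:
  1–26 → 26 bp
  27–30 → 4 bp
  31–55 → 25 bp
  56–83 → 28 bp
  84–192 → 109 bp
  193–258 → 66 bp
  259–267 → 9 bp
Sorted largest to smallest: 109, 66, 28, 26, 25, 9, 4 bp.

109, 66, 28, 26, 25, 9, 4 bp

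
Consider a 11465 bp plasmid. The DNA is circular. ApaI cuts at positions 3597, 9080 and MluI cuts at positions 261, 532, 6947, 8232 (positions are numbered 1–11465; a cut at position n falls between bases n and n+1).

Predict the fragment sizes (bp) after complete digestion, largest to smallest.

3350, 3065, 2646, 1285, 848, 271 bp

Combined cut positions (sorted): 261, 532, 3597, 6947, 8232, 9080.
Circular molecule, 6 cuts → 6 fragments:
  532 − 261 = 271 bp
  3597 − 532 = 3065 bp
  6947 − 3597 = 3350 bp
  8232 − 6947 = 1285 bp
  9080 − 8232 = 848 bp
  wrap: 11465 − 9080 + 261 = 2646 bp
Sorted largest to smallest: 3350, 3065, 2646, 1285, 848, 271 bp.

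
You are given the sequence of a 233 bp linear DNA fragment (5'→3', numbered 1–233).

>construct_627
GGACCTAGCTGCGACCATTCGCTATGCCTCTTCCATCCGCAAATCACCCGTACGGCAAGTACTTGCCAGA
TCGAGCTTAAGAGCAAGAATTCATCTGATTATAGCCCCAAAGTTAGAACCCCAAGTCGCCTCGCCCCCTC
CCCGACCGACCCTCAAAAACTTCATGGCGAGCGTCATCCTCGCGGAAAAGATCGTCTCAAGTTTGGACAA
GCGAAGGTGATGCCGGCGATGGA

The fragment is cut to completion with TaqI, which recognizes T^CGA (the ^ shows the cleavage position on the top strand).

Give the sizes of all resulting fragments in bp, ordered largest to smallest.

162, 71 bp

The TaqI site (TCGA) starts at position 71.
TaqI cuts after the first base of each site, so after position 71.
Linear molecule, 1 cut → 2 fragments:
  1–71 → 71 bp
  72–233 → 162 bp
Sorted largest to smallest: 162, 71 bp.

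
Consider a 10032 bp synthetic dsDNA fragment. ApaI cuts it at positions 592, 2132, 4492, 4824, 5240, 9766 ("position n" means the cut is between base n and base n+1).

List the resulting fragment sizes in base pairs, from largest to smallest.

Linear molecule, 6 cuts → 7 fragments:
  592 − 0 = 592 bp
  2132 − 592 = 1540 bp
  4492 − 2132 = 2360 bp
  4824 − 4492 = 332 bp
  5240 − 4824 = 416 bp
  9766 − 5240 = 4526 bp
  10032 − 9766 = 266 bp
Sorted largest to smallest: 4526, 2360, 1540, 592, 416, 332, 266 bp.

4526, 2360, 1540, 592, 416, 332, 266 bp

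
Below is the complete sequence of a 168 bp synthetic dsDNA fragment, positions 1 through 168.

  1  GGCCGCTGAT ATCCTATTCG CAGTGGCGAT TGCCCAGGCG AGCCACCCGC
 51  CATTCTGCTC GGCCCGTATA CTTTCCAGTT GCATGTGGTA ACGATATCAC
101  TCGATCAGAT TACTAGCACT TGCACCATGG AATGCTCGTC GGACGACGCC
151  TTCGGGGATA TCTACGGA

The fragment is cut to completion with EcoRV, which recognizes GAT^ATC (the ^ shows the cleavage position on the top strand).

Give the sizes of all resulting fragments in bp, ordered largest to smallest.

85, 64, 10, 9 bp

EcoRV sites (GATATC) start at positions 8, 93, 157.
EcoRV cuts after base 3 of each site, so after positions 10, 95, 159.
Linear molecule, 3 cuts → 4 fragments:
  1–10 → 10 bp
  11–95 → 85 bp
  96–159 → 64 bp
  160–168 → 9 bp
Sorted largest to smallest: 85, 64, 10, 9 bp.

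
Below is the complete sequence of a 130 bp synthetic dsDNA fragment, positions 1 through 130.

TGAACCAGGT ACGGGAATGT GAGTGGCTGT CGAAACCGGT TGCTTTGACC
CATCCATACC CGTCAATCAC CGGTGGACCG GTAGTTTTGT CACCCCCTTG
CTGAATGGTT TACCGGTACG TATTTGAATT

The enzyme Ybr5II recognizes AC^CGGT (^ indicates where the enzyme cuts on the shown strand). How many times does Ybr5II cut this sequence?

4

ACCGGT occurs starting at positions 35, 69, 77, 112.
Ybr5II cuts at 4 sites.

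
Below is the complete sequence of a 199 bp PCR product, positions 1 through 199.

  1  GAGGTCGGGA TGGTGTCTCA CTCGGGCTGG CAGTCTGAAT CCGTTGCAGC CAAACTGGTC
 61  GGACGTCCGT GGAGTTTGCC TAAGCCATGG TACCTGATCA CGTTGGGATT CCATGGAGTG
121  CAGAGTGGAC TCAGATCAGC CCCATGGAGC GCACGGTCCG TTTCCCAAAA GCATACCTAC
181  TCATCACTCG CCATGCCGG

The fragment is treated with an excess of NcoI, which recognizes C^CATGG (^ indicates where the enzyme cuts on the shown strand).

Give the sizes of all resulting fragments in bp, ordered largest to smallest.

85, 57, 31, 26 bp

NcoI sites (CCATGG) start at positions 85, 111, 142.
NcoI cuts after the first base of each site, so after positions 85, 111, 142.
Linear molecule, 3 cuts → 4 fragments:
  1–85 → 85 bp
  86–111 → 26 bp
  112–142 → 31 bp
  143–199 → 57 bp
Sorted largest to smallest: 85, 57, 31, 26 bp.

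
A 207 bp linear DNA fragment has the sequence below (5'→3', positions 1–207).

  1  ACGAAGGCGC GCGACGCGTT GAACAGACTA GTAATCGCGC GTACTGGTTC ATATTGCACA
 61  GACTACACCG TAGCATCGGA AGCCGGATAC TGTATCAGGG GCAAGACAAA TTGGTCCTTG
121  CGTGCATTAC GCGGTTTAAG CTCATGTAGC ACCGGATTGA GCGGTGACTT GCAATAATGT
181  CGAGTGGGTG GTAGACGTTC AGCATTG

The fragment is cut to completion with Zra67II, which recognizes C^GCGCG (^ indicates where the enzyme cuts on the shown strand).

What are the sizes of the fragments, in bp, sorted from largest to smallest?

Zra67II sites (CGCGCG) start at positions 8, 36.
Zra67II cuts after the first base of each site, so after positions 8, 36.
Linear molecule, 2 cuts → 3 fragments:
  1–8 → 8 bp
  9–36 → 28 bp
  37–207 → 171 bp
Sorted largest to smallest: 171, 28, 8 bp.

171, 28, 8 bp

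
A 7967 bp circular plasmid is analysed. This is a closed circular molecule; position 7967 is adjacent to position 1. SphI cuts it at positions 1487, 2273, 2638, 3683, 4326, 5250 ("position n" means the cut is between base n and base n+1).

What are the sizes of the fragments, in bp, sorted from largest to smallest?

Circular molecule, 6 cuts → 6 fragments:
  2273 − 1487 = 786 bp
  2638 − 2273 = 365 bp
  3683 − 2638 = 1045 bp
  4326 − 3683 = 643 bp
  5250 − 4326 = 924 bp
  wrap: 7967 − 5250 + 1487 = 4204 bp
Sorted largest to smallest: 4204, 1045, 924, 786, 643, 365 bp.

4204, 1045, 924, 786, 643, 365 bp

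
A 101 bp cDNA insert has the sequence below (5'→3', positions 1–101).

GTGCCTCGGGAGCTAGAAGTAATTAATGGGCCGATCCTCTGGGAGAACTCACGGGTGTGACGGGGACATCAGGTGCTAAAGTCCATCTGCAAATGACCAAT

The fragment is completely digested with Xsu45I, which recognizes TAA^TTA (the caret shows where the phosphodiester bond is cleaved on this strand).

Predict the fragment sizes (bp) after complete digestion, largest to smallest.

The Xsu45I site (TAATTA) starts at position 20.
Xsu45I cuts after base 3 of each site, so after position 22.
Linear molecule, 1 cut → 2 fragments:
  1–22 → 22 bp
  23–101 → 79 bp
Sorted largest to smallest: 79, 22 bp.

79, 22 bp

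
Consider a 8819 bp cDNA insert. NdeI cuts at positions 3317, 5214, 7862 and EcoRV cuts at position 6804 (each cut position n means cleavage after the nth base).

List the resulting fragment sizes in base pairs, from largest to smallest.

3317, 1897, 1590, 1058, 957 bp

Combined cut positions (sorted): 3317, 5214, 6804, 7862.
Linear molecule, 4 cuts → 5 fragments:
  3317 − 0 = 3317 bp
  5214 − 3317 = 1897 bp
  6804 − 5214 = 1590 bp
  7862 − 6804 = 1058 bp
  8819 − 7862 = 957 bp
Sorted largest to smallest: 3317, 1897, 1590, 1058, 957 bp.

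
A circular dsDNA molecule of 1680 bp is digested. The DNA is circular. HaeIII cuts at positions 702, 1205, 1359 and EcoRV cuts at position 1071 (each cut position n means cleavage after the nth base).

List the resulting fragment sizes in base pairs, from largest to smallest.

Combined cut positions (sorted): 702, 1071, 1205, 1359.
Circular molecule, 4 cuts → 4 fragments:
  1071 − 702 = 369 bp
  1205 − 1071 = 134 bp
  1359 − 1205 = 154 bp
  wrap: 1680 − 1359 + 702 = 1023 bp
Sorted largest to smallest: 1023, 369, 154, 134 bp.

1023, 369, 154, 134 bp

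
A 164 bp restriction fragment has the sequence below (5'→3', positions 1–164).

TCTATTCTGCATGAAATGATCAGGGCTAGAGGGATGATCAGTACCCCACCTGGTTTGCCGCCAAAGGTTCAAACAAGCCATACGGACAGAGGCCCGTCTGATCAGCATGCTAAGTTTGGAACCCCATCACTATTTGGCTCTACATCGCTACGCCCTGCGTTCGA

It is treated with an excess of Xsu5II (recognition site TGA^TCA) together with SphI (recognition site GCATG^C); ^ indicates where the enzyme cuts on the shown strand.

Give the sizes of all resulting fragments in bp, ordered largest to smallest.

Xsu5II sites (TGATCA) start at positions 17, 35, 99.
Xsu5II cuts after base 3 of each site, so after positions 19, 37, 101.
The SphI site (GCATGC) starts at position 105.
SphI cuts after base 5 of each site (before the last base), so after position 109.
Combined cut positions: 19, 37, 101, 109.
Linear molecule, 4 cuts → 5 fragments:
  1–19 → 19 bp
  20–37 → 18 bp
  38–101 → 64 bp
  102–109 → 8 bp
  110–164 → 55 bp
Sorted largest to smallest: 64, 55, 19, 18, 8 bp.

64, 55, 19, 18, 8 bp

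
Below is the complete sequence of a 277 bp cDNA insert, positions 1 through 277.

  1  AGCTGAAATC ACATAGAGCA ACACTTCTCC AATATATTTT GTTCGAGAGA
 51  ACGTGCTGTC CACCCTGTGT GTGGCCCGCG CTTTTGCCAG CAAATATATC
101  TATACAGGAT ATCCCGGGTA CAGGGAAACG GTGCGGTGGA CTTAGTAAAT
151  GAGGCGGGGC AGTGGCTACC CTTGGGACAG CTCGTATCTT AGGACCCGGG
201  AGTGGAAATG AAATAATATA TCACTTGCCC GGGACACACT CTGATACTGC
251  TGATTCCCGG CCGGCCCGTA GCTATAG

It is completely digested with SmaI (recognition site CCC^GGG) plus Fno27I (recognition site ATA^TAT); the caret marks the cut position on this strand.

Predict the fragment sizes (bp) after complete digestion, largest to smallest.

SmaI sites (CCCGGG) start at positions 113, 195, 228.
SmaI cuts after base 3 of each site, so after positions 115, 197, 230.
Fno27I sites (ATATAT) start at positions 32, 94, 216.
Fno27I cuts after base 3 of each site, so after positions 34, 96, 218.
Combined cut positions: 34, 96, 115, 197, 218, 230.
Linear molecule, 6 cuts → 7 fragments:
  1–34 → 34 bp
  35–96 → 62 bp
  97–115 → 19 bp
  116–197 → 82 bp
  198–218 → 21 bp
  219–230 → 12 bp
  231–277 → 47 bp
Sorted largest to smallest: 82, 62, 47, 34, 21, 19, 12 bp.

82, 62, 47, 34, 21, 19, 12 bp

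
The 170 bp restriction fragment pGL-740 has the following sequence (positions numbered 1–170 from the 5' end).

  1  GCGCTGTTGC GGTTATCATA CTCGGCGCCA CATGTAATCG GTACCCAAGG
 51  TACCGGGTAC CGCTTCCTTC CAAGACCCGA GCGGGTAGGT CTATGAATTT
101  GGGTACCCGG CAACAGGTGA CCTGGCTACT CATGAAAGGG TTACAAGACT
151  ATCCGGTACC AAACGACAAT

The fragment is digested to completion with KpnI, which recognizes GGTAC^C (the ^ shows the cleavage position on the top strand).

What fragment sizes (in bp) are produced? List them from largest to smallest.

53, 46, 44, 11, 9, 7 bp

KpnI sites (GGTACC) start at positions 40, 49, 56, 102, 155.
KpnI cuts after base 5 of each site (before the last base), so after positions 44, 53, 60, 106, 159.
Linear molecule, 5 cuts → 6 fragments:
  1–44 → 44 bp
  45–53 → 9 bp
  54–60 → 7 bp
  61–106 → 46 bp
  107–159 → 53 bp
  160–170 → 11 bp
Sorted largest to smallest: 53, 46, 44, 11, 9, 7 bp.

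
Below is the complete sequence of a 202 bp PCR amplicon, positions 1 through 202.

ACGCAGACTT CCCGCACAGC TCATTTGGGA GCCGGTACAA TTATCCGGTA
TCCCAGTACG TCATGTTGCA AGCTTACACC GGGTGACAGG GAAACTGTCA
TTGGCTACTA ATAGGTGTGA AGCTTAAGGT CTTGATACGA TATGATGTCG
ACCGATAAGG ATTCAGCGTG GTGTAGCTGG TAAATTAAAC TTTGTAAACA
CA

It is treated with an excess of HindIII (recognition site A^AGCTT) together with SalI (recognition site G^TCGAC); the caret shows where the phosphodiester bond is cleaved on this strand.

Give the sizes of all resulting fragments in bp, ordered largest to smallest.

70, 55, 50, 27 bp

HindIII sites (AAGCTT) start at positions 70, 120.
HindIII cuts after the first base of each site, so after positions 70, 120.
The SalI site (GTCGAC) starts at position 147.
SalI cuts after the first base of each site, so after position 147.
Combined cut positions: 70, 120, 147.
Linear molecule, 3 cuts → 4 fragments:
  1–70 → 70 bp
  71–120 → 50 bp
  121–147 → 27 bp
  148–202 → 55 bp
Sorted largest to smallest: 70, 55, 50, 27 bp.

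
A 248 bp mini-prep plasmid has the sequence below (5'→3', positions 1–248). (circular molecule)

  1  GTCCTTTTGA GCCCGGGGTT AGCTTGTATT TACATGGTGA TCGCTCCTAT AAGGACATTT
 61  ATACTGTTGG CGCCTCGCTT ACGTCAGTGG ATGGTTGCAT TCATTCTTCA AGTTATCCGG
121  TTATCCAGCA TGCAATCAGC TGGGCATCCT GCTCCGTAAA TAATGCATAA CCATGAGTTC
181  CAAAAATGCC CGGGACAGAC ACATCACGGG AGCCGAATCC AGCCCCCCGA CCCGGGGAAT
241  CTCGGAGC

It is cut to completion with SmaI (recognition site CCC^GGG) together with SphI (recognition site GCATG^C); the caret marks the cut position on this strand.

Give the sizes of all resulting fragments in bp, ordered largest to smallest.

SmaI sites (CCCGGG) start at positions 12, 189, 231.
SmaI cuts after base 3 of each site, so after positions 14, 191, 233.
The SphI site (GCATGC) starts at position 128.
SphI cuts after base 5 of each site (before the last base), so after position 132.
Combined cut positions: 14, 132, 191, 233.
Circular molecule, 4 cuts → 4 fragments:
  15–132 → 118 bp
  133–191 → 59 bp
  192–233 → 42 bp
  234–248 then 1–14 → 15 + 14 = 29 bp
Sorted largest to smallest: 118, 59, 42, 29 bp.

118, 59, 42, 29 bp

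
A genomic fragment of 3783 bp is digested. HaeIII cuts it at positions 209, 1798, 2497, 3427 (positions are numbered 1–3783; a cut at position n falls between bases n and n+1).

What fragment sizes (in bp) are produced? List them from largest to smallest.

Linear molecule, 4 cuts → 5 fragments:
  209 − 0 = 209 bp
  1798 − 209 = 1589 bp
  2497 − 1798 = 699 bp
  3427 − 2497 = 930 bp
  3783 − 3427 = 356 bp
Sorted largest to smallest: 1589, 930, 699, 356, 209 bp.

1589, 930, 699, 356, 209 bp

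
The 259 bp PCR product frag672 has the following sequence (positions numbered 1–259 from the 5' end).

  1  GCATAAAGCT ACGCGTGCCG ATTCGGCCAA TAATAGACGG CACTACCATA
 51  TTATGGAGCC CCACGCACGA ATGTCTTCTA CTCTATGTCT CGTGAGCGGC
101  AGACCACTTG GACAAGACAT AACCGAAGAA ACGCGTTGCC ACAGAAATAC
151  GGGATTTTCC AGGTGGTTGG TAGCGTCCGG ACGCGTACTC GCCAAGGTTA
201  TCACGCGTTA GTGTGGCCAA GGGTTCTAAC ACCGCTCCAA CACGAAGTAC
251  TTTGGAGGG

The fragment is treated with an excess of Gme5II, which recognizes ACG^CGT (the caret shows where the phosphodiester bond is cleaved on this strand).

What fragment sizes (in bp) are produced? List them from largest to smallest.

120, 54, 50, 22, 13 bp

Gme5II sites (ACGCGT) start at positions 11, 131, 181, 203.
Gme5II cuts after base 3 of each site, so after positions 13, 133, 183, 205.
Linear molecule, 4 cuts → 5 fragments:
  1–13 → 13 bp
  14–133 → 120 bp
  134–183 → 50 bp
  184–205 → 22 bp
  206–259 → 54 bp
Sorted largest to smallest: 120, 54, 50, 22, 13 bp.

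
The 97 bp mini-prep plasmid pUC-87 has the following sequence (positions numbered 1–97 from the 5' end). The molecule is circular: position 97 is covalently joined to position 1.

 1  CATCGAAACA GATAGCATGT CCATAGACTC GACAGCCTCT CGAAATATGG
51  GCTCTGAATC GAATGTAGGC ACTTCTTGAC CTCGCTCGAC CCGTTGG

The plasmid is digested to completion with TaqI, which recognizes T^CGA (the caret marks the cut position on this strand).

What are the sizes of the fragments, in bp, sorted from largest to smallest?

27, 26, 19, 14, 11 bp

TaqI sites (TCGA) start at positions 3, 29, 40, 59, 86.
TaqI cuts after the first base of each site, so after positions 3, 29, 40, 59, 86.
Circular molecule, 5 cuts → 5 fragments:
  4–29 → 26 bp
  30–40 → 11 bp
  41–59 → 19 bp
  60–86 → 27 bp
  87–97 then 1–3 → 11 + 3 = 14 bp
Sorted largest to smallest: 27, 26, 19, 14, 11 bp.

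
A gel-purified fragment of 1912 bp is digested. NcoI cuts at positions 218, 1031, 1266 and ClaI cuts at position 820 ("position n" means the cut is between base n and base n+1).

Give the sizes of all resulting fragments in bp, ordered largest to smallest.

646, 602, 235, 218, 211 bp

Combined cut positions (sorted): 218, 820, 1031, 1266.
Linear molecule, 4 cuts → 5 fragments:
  218 − 0 = 218 bp
  820 − 218 = 602 bp
  1031 − 820 = 211 bp
  1266 − 1031 = 235 bp
  1912 − 1266 = 646 bp
Sorted largest to smallest: 646, 602, 235, 218, 211 bp.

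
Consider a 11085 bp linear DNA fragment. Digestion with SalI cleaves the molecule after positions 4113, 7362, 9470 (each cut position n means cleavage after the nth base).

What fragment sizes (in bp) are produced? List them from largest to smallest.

4113, 3249, 2108, 1615 bp

Linear molecule, 3 cuts → 4 fragments:
  4113 − 0 = 4113 bp
  7362 − 4113 = 3249 bp
  9470 − 7362 = 2108 bp
  11085 − 9470 = 1615 bp
Sorted largest to smallest: 4113, 3249, 2108, 1615 bp.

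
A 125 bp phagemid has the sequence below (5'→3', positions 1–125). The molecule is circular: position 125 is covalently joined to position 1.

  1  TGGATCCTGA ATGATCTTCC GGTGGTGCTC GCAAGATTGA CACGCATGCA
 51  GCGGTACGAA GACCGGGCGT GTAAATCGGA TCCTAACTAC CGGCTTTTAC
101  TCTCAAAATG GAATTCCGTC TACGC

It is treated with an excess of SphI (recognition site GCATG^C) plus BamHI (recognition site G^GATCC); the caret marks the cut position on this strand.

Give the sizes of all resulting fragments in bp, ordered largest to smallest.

49, 46, 30 bp

The SphI site (GCATGC) starts at position 44.
SphI cuts after base 5 of each site (before the last base), so after position 48.
BamHI sites (GGATCC) start at positions 2, 78.
BamHI cuts after the first base of each site, so after positions 2, 78.
Combined cut positions: 2, 48, 78.
Circular molecule, 3 cuts → 3 fragments:
  3–48 → 46 bp
  49–78 → 30 bp
  79–125 then 1–2 → 47 + 2 = 49 bp
Sorted largest to smallest: 49, 46, 30 bp.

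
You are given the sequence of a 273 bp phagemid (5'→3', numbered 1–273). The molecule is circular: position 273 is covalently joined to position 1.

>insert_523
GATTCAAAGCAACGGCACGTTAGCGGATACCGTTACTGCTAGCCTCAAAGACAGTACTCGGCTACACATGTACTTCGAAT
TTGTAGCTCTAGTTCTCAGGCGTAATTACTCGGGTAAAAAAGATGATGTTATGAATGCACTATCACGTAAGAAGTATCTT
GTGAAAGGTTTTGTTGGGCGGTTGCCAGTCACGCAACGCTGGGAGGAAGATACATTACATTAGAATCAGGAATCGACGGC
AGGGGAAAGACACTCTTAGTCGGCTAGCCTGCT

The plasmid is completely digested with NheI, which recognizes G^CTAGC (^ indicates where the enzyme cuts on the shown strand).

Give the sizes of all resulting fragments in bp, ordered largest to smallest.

NheI sites (GCTAGC) start at positions 38, 263.
NheI cuts after the first base of each site, so after positions 38, 263.
Circular molecule, 2 cuts → 2 fragments:
  39–263 → 225 bp
  264–273 then 1–38 → 10 + 38 = 48 bp
Sorted largest to smallest: 225, 48 bp.

225, 48 bp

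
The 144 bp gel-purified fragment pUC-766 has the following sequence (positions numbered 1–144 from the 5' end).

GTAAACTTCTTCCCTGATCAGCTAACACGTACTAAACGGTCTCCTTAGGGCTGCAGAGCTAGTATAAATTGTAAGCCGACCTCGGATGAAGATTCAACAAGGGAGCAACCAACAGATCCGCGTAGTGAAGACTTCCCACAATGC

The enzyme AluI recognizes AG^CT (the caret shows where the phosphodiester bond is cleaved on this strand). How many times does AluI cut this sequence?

AGCT occurs starting at positions 20, 57.
AluI cuts at 2 sites.

2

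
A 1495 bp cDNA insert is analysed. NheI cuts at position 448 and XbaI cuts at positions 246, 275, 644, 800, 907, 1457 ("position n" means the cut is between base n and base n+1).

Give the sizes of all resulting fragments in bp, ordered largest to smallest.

550, 246, 196, 173, 156, 107, 38, 29 bp

Combined cut positions (sorted): 246, 275, 448, 644, 800, 907, 1457.
Linear molecule, 7 cuts → 8 fragments:
  246 − 0 = 246 bp
  275 − 246 = 29 bp
  448 − 275 = 173 bp
  644 − 448 = 196 bp
  800 − 644 = 156 bp
  907 − 800 = 107 bp
  1457 − 907 = 550 bp
  1495 − 1457 = 38 bp
Sorted largest to smallest: 550, 246, 196, 173, 156, 107, 38, 29 bp.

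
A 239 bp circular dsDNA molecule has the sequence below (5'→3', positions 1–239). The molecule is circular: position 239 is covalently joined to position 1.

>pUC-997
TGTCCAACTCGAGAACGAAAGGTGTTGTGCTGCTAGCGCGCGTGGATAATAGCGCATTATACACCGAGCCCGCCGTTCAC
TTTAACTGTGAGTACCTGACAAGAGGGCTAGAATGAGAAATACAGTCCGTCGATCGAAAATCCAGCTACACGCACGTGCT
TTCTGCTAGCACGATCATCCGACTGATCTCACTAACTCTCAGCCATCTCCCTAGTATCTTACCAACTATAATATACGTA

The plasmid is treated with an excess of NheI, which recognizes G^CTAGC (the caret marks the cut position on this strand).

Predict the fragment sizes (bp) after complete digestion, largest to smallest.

133, 106 bp

NheI sites (GCTAGC) start at positions 32, 165.
NheI cuts after the first base of each site, so after positions 32, 165.
Circular molecule, 2 cuts → 2 fragments:
  33–165 → 133 bp
  166–239 then 1–32 → 74 + 32 = 106 bp
Sorted largest to smallest: 133, 106 bp.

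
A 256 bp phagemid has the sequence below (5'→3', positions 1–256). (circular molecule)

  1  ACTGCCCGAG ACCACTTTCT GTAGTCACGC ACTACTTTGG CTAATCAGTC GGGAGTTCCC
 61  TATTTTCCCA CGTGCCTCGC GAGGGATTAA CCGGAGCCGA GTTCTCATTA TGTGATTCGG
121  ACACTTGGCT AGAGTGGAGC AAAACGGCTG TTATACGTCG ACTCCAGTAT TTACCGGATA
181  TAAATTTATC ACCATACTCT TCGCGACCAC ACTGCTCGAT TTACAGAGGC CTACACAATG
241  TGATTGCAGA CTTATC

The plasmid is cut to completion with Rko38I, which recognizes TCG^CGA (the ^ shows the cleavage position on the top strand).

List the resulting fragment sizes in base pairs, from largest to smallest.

Rko38I sites (TCGCGA) start at positions 77, 201.
Rko38I cuts after base 3 of each site, so after positions 79, 203.
Circular molecule, 2 cuts → 2 fragments:
  80–203 → 124 bp
  204–256 then 1–79 → 53 + 79 = 132 bp
Sorted largest to smallest: 132, 124 bp.

132, 124 bp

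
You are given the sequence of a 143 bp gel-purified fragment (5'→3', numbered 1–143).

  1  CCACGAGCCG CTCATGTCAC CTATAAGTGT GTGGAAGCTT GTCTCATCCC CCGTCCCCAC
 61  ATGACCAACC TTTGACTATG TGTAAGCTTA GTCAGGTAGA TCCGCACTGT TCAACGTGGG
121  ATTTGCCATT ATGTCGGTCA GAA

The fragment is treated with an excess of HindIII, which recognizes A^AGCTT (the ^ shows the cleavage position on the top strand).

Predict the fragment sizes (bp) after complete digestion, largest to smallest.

HindIII sites (AAGCTT) start at positions 35, 84.
HindIII cuts after the first base of each site, so after positions 35, 84.
Linear molecule, 2 cuts → 3 fragments:
  1–35 → 35 bp
  36–84 → 49 bp
  85–143 → 59 bp
Sorted largest to smallest: 59, 49, 35 bp.

59, 49, 35 bp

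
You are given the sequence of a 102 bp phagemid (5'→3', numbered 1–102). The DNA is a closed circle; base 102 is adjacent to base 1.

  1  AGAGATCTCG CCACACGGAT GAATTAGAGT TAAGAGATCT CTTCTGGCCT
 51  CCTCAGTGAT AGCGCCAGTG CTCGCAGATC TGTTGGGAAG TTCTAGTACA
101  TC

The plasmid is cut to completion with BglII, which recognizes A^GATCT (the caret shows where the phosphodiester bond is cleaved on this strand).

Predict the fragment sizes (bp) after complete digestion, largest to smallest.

BglII sites (AGATCT) start at positions 3, 35, 76.
BglII cuts after the first base of each site, so after positions 3, 35, 76.
Circular molecule, 3 cuts → 3 fragments:
  4–35 → 32 bp
  36–76 → 41 bp
  77–102 then 1–3 → 26 + 3 = 29 bp
Sorted largest to smallest: 41, 32, 29 bp.

41, 32, 29 bp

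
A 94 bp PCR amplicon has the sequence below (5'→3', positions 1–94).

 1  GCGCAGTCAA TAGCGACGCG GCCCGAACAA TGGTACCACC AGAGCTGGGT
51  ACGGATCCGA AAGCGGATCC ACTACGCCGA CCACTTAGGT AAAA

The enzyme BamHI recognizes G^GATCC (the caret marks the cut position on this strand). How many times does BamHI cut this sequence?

GGATCC occurs starting at positions 53, 65.
BamHI cuts at 2 sites.

2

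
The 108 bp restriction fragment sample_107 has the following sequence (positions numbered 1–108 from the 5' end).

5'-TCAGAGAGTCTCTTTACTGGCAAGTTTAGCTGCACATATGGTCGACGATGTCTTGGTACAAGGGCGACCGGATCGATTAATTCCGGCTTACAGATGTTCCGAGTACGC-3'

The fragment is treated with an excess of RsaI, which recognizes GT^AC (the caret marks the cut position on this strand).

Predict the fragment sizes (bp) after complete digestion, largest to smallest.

57, 47, 4 bp

RsaI sites (GTAC) start at positions 56, 103.
RsaI cuts after base 2 of each site, so after positions 57, 104.
Linear molecule, 2 cuts → 3 fragments:
  1–57 → 57 bp
  58–104 → 47 bp
  105–108 → 4 bp
Sorted largest to smallest: 57, 47, 4 bp.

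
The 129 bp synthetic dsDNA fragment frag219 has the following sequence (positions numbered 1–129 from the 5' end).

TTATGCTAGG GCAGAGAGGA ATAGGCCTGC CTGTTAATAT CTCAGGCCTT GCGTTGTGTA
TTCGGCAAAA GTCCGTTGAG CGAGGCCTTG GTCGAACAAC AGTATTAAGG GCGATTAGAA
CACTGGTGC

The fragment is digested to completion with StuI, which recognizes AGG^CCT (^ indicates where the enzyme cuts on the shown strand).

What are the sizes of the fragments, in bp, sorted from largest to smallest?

44, 39, 25, 21 bp

StuI sites (AGGCCT) start at positions 23, 44, 83.
StuI cuts after base 3 of each site, so after positions 25, 46, 85.
Linear molecule, 3 cuts → 4 fragments:
  1–25 → 25 bp
  26–46 → 21 bp
  47–85 → 39 bp
  86–129 → 44 bp
Sorted largest to smallest: 44, 39, 25, 21 bp.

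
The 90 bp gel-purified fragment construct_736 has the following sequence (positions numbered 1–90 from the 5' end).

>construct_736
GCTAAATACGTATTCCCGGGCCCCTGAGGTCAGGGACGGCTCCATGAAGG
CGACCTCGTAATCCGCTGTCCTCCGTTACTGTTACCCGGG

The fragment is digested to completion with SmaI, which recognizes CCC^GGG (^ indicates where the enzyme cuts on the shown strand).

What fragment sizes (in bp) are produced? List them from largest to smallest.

SmaI sites (CCCGGG) start at positions 15, 85.
SmaI cuts after base 3 of each site, so after positions 17, 87.
Linear molecule, 2 cuts → 3 fragments:
  1–17 → 17 bp
  18–87 → 70 bp
  88–90 → 3 bp
Sorted largest to smallest: 70, 17, 3 bp.

70, 17, 3 bp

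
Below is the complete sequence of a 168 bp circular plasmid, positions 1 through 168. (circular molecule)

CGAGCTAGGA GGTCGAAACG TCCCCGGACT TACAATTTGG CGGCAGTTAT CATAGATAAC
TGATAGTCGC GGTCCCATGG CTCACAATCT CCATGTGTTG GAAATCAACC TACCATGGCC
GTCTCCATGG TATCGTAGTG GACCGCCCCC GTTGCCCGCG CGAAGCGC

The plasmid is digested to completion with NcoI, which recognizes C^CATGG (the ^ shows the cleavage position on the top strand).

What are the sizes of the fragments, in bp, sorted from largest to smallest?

NcoI sites (CCATGG) start at positions 75, 113, 125.
NcoI cuts after the first base of each site, so after positions 75, 113, 125.
Circular molecule, 3 cuts → 3 fragments:
  76–113 → 38 bp
  114–125 → 12 bp
  126–168 then 1–75 → 43 + 75 = 118 bp
Sorted largest to smallest: 118, 38, 12 bp.

118, 38, 12 bp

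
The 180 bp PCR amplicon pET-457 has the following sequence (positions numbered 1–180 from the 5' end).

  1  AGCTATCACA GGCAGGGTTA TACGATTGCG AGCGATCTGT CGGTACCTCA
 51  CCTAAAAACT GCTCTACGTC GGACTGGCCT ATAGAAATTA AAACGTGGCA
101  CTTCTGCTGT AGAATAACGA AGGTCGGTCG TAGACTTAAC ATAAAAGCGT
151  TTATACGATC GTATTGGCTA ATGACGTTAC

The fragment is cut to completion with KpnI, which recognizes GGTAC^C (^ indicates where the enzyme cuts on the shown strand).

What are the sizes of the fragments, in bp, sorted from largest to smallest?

The KpnI site (GGTACC) starts at position 42.
KpnI cuts after base 5 of each site (before the last base), so after position 46.
Linear molecule, 1 cut → 2 fragments:
  1–46 → 46 bp
  47–180 → 134 bp
Sorted largest to smallest: 134, 46 bp.

134, 46 bp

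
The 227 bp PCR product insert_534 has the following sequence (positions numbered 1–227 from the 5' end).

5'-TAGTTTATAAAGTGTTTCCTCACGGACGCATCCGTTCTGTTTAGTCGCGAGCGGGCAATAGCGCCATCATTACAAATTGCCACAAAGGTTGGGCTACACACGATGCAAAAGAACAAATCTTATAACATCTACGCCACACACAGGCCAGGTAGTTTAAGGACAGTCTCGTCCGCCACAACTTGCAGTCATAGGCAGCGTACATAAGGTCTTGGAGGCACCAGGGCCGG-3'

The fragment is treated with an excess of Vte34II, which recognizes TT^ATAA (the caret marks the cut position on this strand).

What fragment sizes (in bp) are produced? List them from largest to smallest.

115, 106, 6 bp

Vte34II sites (TTATAA) start at positions 5, 120.
Vte34II cuts after base 2 of each site, so after positions 6, 121.
Linear molecule, 2 cuts → 3 fragments:
  1–6 → 6 bp
  7–121 → 115 bp
  122–227 → 106 bp
Sorted largest to smallest: 115, 106, 6 bp.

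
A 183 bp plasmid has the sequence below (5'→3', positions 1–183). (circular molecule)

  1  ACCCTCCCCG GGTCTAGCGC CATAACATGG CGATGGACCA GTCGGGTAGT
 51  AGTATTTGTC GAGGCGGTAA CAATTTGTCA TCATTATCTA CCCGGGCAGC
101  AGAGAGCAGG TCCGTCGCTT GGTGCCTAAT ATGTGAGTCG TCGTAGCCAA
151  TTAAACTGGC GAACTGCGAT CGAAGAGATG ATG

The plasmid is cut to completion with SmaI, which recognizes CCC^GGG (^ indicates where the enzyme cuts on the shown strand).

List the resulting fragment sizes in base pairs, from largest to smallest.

SmaI sites (CCCGGG) start at positions 7, 91.
SmaI cuts after base 3 of each site, so after positions 9, 93.
Circular molecule, 2 cuts → 2 fragments:
  10–93 → 84 bp
  94–183 then 1–9 → 90 + 9 = 99 bp
Sorted largest to smallest: 99, 84 bp.

99, 84 bp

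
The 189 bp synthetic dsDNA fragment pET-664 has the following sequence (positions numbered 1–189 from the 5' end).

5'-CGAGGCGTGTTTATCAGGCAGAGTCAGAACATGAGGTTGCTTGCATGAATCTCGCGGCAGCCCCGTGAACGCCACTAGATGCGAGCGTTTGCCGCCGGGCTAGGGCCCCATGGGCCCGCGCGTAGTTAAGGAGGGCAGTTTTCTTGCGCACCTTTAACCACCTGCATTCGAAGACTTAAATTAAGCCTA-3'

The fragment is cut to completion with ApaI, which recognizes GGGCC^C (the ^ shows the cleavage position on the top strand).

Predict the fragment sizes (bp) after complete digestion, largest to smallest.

107, 73, 9 bp

ApaI sites (GGGCCC) start at positions 103, 112.
ApaI cuts after base 5 of each site (before the last base), so after positions 107, 116.
Linear molecule, 2 cuts → 3 fragments:
  1–107 → 107 bp
  108–116 → 9 bp
  117–189 → 73 bp
Sorted largest to smallest: 107, 73, 9 bp.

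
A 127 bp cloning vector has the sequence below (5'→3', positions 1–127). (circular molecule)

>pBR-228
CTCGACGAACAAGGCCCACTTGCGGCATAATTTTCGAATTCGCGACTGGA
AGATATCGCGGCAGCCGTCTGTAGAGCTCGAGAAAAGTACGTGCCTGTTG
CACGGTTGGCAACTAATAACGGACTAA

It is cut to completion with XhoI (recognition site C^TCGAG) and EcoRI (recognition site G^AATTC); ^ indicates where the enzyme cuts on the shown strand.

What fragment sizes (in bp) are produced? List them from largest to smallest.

86, 41 bp

The XhoI site (CTCGAG) starts at position 77.
XhoI cuts after the first base of each site, so after position 77.
The EcoRI site (GAATTC) starts at position 36.
EcoRI cuts after the first base of each site, so after position 36.
Combined cut positions: 36, 77.
Circular molecule, 2 cuts → 2 fragments:
  37–77 → 41 bp
  78–127 then 1–36 → 50 + 36 = 86 bp
Sorted largest to smallest: 86, 41 bp.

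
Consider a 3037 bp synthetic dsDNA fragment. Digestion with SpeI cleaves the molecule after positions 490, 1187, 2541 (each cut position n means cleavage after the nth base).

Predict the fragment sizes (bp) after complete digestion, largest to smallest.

Linear molecule, 3 cuts → 4 fragments:
  490 − 0 = 490 bp
  1187 − 490 = 697 bp
  2541 − 1187 = 1354 bp
  3037 − 2541 = 496 bp
Sorted largest to smallest: 1354, 697, 496, 490 bp.

1354, 697, 496, 490 bp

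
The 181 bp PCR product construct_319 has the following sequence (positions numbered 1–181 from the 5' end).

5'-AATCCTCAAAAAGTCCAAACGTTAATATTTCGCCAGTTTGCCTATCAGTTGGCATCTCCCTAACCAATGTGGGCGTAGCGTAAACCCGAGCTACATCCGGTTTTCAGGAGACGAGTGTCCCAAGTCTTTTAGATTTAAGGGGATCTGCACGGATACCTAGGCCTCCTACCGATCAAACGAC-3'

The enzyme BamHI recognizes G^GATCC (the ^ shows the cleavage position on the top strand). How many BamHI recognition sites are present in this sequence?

No occurrence of GGATCC is present in the sequence.
BamHI does not cut: 0 sites.

0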